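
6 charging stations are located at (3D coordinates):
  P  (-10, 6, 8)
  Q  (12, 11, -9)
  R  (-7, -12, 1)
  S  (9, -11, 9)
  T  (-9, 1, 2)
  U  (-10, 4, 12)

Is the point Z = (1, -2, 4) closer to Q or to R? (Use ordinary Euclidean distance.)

Compare squared distances:
|ZQ|² = (1−12)² + (-2−11)² + (4−(-9))² = 121 + 169 + 169 = 459
|ZR|² = (1−(-7))² + (-2−(-12))² + (4−1)² = 64 + 100 + 9 = 173
459 > 173, so R is closer.

R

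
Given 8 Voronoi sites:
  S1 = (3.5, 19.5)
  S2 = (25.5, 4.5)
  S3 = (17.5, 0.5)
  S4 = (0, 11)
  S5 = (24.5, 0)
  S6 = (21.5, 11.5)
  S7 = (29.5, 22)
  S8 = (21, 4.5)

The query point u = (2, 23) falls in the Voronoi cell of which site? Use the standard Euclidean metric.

S1

Compare squared distances (the ordering matches that of the actual distances):
|uS1|² = 2.25 + 12.25 = 14.5
|uS2|² = 552.25 + 342.25 = 894.5
|uS3|² = 240.25 + 506.25 = 746.5
|uS4|² = 4 + 144 = 148
|uS5|² = 506.25 + 529 = 1035.25
|uS6|² = 380.25 + 132.25 = 512.5
|uS7|² = 756.25 + 1 = 757.25
|uS8|² = 361 + 342.25 = 703.25
S1 is nearest.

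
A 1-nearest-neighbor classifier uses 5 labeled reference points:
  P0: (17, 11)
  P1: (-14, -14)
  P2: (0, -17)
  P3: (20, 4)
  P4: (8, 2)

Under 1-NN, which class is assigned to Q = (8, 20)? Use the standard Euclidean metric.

Since √ is increasing, it suffices to compare squared distances:
|QP0|² = (8−17)² + (20−11)² = 81 + 81 = 162
|QP1|² = (8−(-14))² + (20−(-14))² = 484 + 1156 = 1640
|QP2|² = (8−0)² + (20−(-17))² = 64 + 1369 = 1433
|QP3|² = (8−20)² + (20−4)² = 144 + 256 = 400
|QP4|² = (8−8)² + (20−2)² = 0 + 324 = 324
Minimum is at P0.

P0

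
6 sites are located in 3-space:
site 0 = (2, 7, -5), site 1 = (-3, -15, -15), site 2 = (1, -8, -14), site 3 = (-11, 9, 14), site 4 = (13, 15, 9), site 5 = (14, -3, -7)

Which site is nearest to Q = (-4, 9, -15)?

site 0

Compare squared distances (the ordering matches that of the actual distances):
d²(Q, site 0) = (-4−2)² + (9−7)² + (-15−(-5))² = 36 + 4 + 100 = 140
d²(Q, site 1) = (-4−(-3))² + (9−(-15))² + (-15−(-15))² = 1 + 576 + 0 = 577
d²(Q, site 2) = (-4−1)² + (9−(-8))² + (-15−(-14))² = 25 + 289 + 1 = 315
d²(Q, site 3) = (-4−(-11))² + (9−9)² + (-15−14)² = 49 + 0 + 841 = 890
d²(Q, site 4) = (-4−13)² + (9−15)² + (-15−9)² = 289 + 36 + 576 = 901
d²(Q, site 5) = (-4−14)² + (9−(-3))² + (-15−(-7))² = 324 + 144 + 64 = 532
The smallest is to site 0, so Q lies in the Voronoi region of site 0.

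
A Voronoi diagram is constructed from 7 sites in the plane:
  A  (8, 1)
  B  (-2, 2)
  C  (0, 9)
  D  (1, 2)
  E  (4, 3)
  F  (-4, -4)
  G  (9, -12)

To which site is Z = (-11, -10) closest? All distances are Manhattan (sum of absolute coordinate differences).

d(Z,A) = |-11−8| + |-10−1| = 19 + 11 = 30
d(Z,B) = |-11−(-2)| + |-10−2| = 9 + 12 = 21
d(Z,C) = |-11−0| + |-10−9| = 11 + 19 = 30
d(Z,D) = |-11−1| + |-10−2| = 12 + 12 = 24
d(Z,E) = |-11−4| + |-10−3| = 15 + 13 = 28
d(Z,F) = |-11−(-4)| + |-10−(-4)| = 7 + 6 = 13
d(Z,G) = |-11−9| + |-10−(-12)| = 20 + 2 = 22
Minimum is at F.

F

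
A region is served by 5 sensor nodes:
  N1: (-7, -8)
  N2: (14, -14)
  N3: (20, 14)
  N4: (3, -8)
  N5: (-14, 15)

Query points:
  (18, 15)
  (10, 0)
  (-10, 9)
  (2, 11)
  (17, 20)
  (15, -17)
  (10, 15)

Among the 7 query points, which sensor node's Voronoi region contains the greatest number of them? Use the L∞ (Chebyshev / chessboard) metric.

N3

(18, 15) — d to each: N1:25, N2:29, N3:2, N4:23, N5:32 → nearest is N3
(10, 0) — d to each: N1:17, N2:14, N3:14, N4:8, N5:24 → nearest is N4
(-10, 9) — d to each: N1:17, N2:24, N3:30, N4:17, N5:6 → nearest is N5
(2, 11) — d to each: N1:19, N2:25, N3:18, N4:19, N5:16 → nearest is N5
(17, 20) — d to each: N1:28, N2:34, N3:6, N4:28, N5:31 → nearest is N3
(15, -17) — d to each: N1:22, N2:3, N3:31, N4:12, N5:32 → nearest is N2
(10, 15) — d to each: N1:23, N2:29, N3:10, N4:23, N5:24 → nearest is N3
Tally — N2:1, N3:3, N4:1, N5:2. N3 captures the most (3).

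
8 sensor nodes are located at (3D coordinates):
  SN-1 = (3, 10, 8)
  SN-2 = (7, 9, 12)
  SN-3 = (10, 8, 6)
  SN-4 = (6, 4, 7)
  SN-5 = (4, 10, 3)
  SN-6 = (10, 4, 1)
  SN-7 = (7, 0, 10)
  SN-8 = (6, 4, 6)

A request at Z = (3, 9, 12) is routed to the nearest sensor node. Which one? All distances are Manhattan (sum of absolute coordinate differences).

d(Z, SN-1) = |3−3| + |9−10| + |12−8| = 0 + 1 + 4 = 5
d(Z, SN-2) = |3−7| + |9−9| + |12−12| = 4 + 0 + 0 = 4
d(Z, SN-3) = |3−10| + |9−8| + |12−6| = 7 + 1 + 6 = 14
d(Z, SN-4) = |3−6| + |9−4| + |12−7| = 3 + 5 + 5 = 13
d(Z, SN-5) = |3−4| + |9−10| + |12−3| = 1 + 1 + 9 = 11
d(Z, SN-6) = |3−10| + |9−4| + |12−1| = 7 + 5 + 11 = 23
d(Z, SN-7) = |3−7| + |9−0| + |12−10| = 4 + 9 + 2 = 15
d(Z, SN-8) = |3−6| + |9−4| + |12−6| = 3 + 5 + 6 = 14
The smallest is to SN-2, so Z lies in the Voronoi region of SN-2.

SN-2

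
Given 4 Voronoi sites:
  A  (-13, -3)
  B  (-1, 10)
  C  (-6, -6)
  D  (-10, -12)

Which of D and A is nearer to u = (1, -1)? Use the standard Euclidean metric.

A

Compare squared distances:
|uD|² = (1−(-10))² + (-1−(-12))² = 121 + 121 = 242
|uA|² = (1−(-13))² + (-1−(-3))² = 196 + 4 = 200
242 > 200, so A is closer.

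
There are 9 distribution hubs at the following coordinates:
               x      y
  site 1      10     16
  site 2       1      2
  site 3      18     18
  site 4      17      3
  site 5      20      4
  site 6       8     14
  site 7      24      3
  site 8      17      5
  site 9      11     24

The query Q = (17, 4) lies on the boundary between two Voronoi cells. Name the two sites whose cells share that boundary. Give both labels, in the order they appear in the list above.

site 4 and site 8

Squared distances from Q to each site:
d²(Q, site 1) = (17−10)² + (4−16)² = 49 + 144 = 193
d²(Q, site 2) = (17−1)² + (4−2)² = 256 + 4 = 260
d²(Q, site 3) = (17−18)² + (4−18)² = 1 + 196 = 197
d²(Q, site 4) = (17−17)² + (4−3)² = 0 + 1 = 1
d²(Q, site 5) = (17−20)² + (4−4)² = 9 + 0 = 9
d²(Q, site 6) = (17−8)² + (4−14)² = 81 + 100 = 181
d²(Q, site 7) = (17−24)² + (4−3)² = 49 + 1 = 50
d²(Q, site 8) = (17−17)² + (4−5)² = 0 + 1 = 1
d²(Q, site 9) = (17−11)² + (4−24)² = 36 + 400 = 436
Q is equidistant from site 4 and site 8 (both at squared distance 1), and every other site is strictly farther — so Q lies on the site 4–site 8 Voronoi edge.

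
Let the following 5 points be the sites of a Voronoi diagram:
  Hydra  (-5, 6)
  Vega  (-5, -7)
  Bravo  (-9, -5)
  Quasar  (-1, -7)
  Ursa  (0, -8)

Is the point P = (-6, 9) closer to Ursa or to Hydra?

Hydra

Compare squared distances:
d²(P, Ursa) = (-6−0)² + (9−(-8))² = 36 + 289 = 325
d²(P, Hydra) = (-6−(-5))² + (9−6)² = 1 + 9 = 10
325 > 10, so Hydra is closer.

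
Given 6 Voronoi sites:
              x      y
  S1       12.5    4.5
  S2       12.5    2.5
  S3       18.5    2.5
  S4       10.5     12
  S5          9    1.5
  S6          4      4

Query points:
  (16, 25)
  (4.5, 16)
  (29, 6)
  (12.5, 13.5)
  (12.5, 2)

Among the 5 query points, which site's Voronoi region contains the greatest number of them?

(16, 25) — d² to each: S1:432.5, S2:518.5, S3:512.5, S4:199.25, S5:601.25, S6:585 → nearest is S4
(4.5, 16) — d² to each: S1:196.25, S2:246.25, S3:378.25, S4:52, S5:230.5, S6:144.25 → nearest is S4
(29, 6) — d² to each: S1:274.5, S2:284.5, S3:122.5, S4:378.25, S5:420.25, S6:629 → nearest is S3
(12.5, 13.5) — d² to each: S1:81, S2:121, S3:157, S4:6.25, S5:156.25, S6:162.5 → nearest is S4
(12.5, 2) — d² to each: S1:6.25, S2:0.25, S3:36.25, S4:104, S5:12.5, S6:76.25 → nearest is S2
Tally — S2:1, S3:1, S4:3. S4 captures the most (3).

S4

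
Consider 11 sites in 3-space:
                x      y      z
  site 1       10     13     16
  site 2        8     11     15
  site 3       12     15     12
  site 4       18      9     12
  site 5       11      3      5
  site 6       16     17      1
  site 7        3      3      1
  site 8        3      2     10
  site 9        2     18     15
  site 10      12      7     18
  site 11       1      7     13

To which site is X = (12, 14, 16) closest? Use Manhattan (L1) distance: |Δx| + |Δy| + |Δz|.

d(X, site 1) = |12−10| + |14−13| + |16−16| = 2 + 1 + 0 = 3
d(X, site 2) = |12−8| + |14−11| + |16−15| = 4 + 3 + 1 = 8
d(X, site 3) = |12−12| + |14−15| + |16−12| = 0 + 1 + 4 = 5
d(X, site 4) = |12−18| + |14−9| + |16−12| = 6 + 5 + 4 = 15
d(X, site 5) = |12−11| + |14−3| + |16−5| = 1 + 11 + 11 = 23
d(X, site 6) = |12−16| + |14−17| + |16−1| = 4 + 3 + 15 = 22
d(X, site 7) = |12−3| + |14−3| + |16−1| = 9 + 11 + 15 = 35
d(X, site 8) = |12−3| + |14−2| + |16−10| = 9 + 12 + 6 = 27
d(X, site 9) = |12−2| + |14−18| + |16−15| = 10 + 4 + 1 = 15
d(X, site 10) = |12−12| + |14−7| + |16−18| = 0 + 7 + 2 = 9
d(X, site 11) = |12−1| + |14−7| + |16−13| = 11 + 7 + 3 = 21
The smallest is to site 1, so X lies in the Voronoi region of site 1.

site 1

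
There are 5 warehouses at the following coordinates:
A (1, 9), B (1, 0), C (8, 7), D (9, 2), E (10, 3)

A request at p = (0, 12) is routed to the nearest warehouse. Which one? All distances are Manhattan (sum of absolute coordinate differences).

A

d(p,A) = |0−1| + |12−9| = 1 + 3 = 4
d(p,B) = |0−1| + |12−0| = 1 + 12 = 13
d(p,C) = |0−8| + |12−7| = 8 + 5 = 13
d(p,D) = |0−9| + |12−2| = 9 + 10 = 19
d(p,E) = |0−10| + |12−3| = 10 + 9 = 19
Minimum is at A.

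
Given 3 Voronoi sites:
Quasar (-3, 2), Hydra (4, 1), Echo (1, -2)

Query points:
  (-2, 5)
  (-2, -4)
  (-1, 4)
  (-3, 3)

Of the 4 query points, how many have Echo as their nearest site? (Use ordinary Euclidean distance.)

1

(-2, 5) — d² to each: Quasar:10, Hydra:52, Echo:58 → nearest is Quasar
(-2, -4) — d² to each: Quasar:37, Hydra:61, Echo:13 → nearest is Echo
(-1, 4) — d² to each: Quasar:8, Hydra:34, Echo:40 → nearest is Quasar
(-3, 3) — d² to each: Quasar:1, Hydra:53, Echo:41 → nearest is Quasar
1 of the 4 points has Echo as nearest.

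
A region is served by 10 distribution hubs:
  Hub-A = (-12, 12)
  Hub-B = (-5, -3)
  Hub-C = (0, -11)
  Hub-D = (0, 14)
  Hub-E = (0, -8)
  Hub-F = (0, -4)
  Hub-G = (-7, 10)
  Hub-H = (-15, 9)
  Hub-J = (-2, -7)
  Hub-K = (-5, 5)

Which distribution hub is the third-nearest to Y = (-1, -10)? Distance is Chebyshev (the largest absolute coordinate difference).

d(Y, Hub-A) = max(11, 22) = 22
d(Y, Hub-B) = max(4, 7) = 7
d(Y, Hub-C) = max(1, 1) = 1
d(Y, Hub-D) = max(1, 24) = 24
d(Y, Hub-E) = max(1, 2) = 2
d(Y, Hub-F) = max(1, 6) = 6
d(Y, Hub-G) = max(6, 20) = 20
d(Y, Hub-H) = max(14, 19) = 19
d(Y, Hub-J) = max(1, 3) = 3
d(Y, Hub-K) = max(4, 15) = 15
Sorted ascending: Hub-C, Hub-E, Hub-J, Hub-F, … — the third-nearest is Hub-J.

Hub-J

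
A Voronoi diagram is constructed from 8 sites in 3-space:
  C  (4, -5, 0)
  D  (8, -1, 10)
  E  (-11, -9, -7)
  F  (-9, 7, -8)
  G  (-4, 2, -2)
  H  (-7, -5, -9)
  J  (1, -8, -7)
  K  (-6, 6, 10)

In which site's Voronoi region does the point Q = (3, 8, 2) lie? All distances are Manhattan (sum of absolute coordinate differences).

C

d(Q,C) = |3−4| + |8−(-5)| + |2−0| = 1 + 13 + 2 = 16
d(Q,D) = |3−8| + |8−(-1)| + |2−10| = 5 + 9 + 8 = 22
d(Q,E) = |3−(-11)| + |8−(-9)| + |2−(-7)| = 14 + 17 + 9 = 40
d(Q,F) = |3−(-9)| + |8−7| + |2−(-8)| = 12 + 1 + 10 = 23
d(Q,G) = |3−(-4)| + |8−2| + |2−(-2)| = 7 + 6 + 4 = 17
d(Q,H) = |3−(-7)| + |8−(-5)| + |2−(-9)| = 10 + 13 + 11 = 34
d(Q,J) = |3−1| + |8−(-8)| + |2−(-7)| = 2 + 16 + 9 = 27
d(Q,K) = |3−(-6)| + |8−6| + |2−10| = 9 + 2 + 8 = 19
Minimum is at C.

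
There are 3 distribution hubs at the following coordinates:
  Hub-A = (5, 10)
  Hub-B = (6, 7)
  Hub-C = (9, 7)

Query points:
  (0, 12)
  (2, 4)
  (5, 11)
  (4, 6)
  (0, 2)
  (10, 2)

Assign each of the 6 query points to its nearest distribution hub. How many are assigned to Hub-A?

(0, 12) — d² to each: Hub-A:29, Hub-B:61, Hub-C:106 → nearest is Hub-A
(2, 4) — d² to each: Hub-A:45, Hub-B:25, Hub-C:58 → nearest is Hub-B
(5, 11) — d² to each: Hub-A:1, Hub-B:17, Hub-C:32 → nearest is Hub-A
(4, 6) — d² to each: Hub-A:17, Hub-B:5, Hub-C:26 → nearest is Hub-B
(0, 2) — d² to each: Hub-A:89, Hub-B:61, Hub-C:106 → nearest is Hub-B
(10, 2) — d² to each: Hub-A:89, Hub-B:41, Hub-C:26 → nearest is Hub-C
2 of the 6 points have Hub-A as nearest.

2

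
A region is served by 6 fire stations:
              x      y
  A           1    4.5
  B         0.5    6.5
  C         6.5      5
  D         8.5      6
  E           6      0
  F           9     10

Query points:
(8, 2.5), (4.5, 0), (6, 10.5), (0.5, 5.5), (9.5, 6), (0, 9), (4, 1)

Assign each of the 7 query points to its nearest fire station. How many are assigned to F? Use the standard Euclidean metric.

1

(8, 2.5) — d² to each: A:53, B:72.25, C:8.5, D:12.5, E:10.25, F:57.25 → nearest is C
(4.5, 0) — d² to each: A:32.5, B:58.25, C:29, D:52, E:2.25, F:120.25 → nearest is E
(6, 10.5) — d² to each: A:61, B:46.25, C:30.5, D:26.5, E:110.25, F:9.25 → nearest is F
(0.5, 5.5) — d² to each: A:1.25, B:1, C:36.25, D:64.25, E:60.5, F:92.5 → nearest is B
(9.5, 6) — d² to each: A:74.5, B:81.25, C:10, D:1, E:48.25, F:16.25 → nearest is D
(0, 9) — d² to each: A:21.25, B:6.5, C:58.25, D:81.25, E:117, F:82 → nearest is B
(4, 1) — d² to each: A:21.25, B:42.5, C:22.25, D:45.25, E:5, F:106 → nearest is E
1 of the 7 points has F as nearest.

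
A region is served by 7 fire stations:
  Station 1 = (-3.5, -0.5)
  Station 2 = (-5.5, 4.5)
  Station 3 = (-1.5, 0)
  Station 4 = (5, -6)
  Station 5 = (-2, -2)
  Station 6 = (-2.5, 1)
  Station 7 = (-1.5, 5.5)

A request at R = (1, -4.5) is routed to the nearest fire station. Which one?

Station 5

Compare squared distances (the ordering matches that of the actual distances):
d²(R, Station 1) = (1−(-3.5))² + (-4.5−(-0.5))² = 20.25 + 16 = 36.25
d²(R, Station 2) = (1−(-5.5))² + (-4.5−4.5)² = 42.25 + 81 = 123.25
d²(R, Station 3) = (1−(-1.5))² + (-4.5−0)² = 6.25 + 20.25 = 26.5
d²(R, Station 4) = (1−5)² + (-4.5−(-6))² = 16 + 2.25 = 18.25
d²(R, Station 5) = (1−(-2))² + (-4.5−(-2))² = 9 + 6.25 = 15.25
d²(R, Station 6) = (1−(-2.5))² + (-4.5−1)² = 12.25 + 30.25 = 42.5
d²(R, Station 7) = (1−(-1.5))² + (-4.5−5.5)² = 6.25 + 100 = 106.25
The smallest is to Station 5, so R lies in the Voronoi region of Station 5.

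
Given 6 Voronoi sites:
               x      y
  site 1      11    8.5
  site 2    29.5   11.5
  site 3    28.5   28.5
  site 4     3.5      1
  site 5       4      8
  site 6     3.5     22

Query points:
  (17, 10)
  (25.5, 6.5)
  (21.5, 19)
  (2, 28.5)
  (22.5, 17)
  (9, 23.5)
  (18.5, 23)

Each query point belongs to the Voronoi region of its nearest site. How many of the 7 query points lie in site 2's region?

(17, 10) — d² to each: site 1:38.25, site 2:158.5, site 3:474.5, site 4:263.25, site 5:173, site 6:326.25 → nearest is site 1
(25.5, 6.5) — d² to each: site 1:214.25, site 2:41, site 3:493, site 4:514.25, site 5:464.5, site 6:724.25 → nearest is site 2
(21.5, 19) — d² to each: site 1:220.5, site 2:120.25, site 3:139.25, site 4:648, site 5:427.25, site 6:333 → nearest is site 2
(2, 28.5) — d² to each: site 1:481, site 2:1045.25, site 3:702.25, site 4:758.5, site 5:424.25, site 6:44.5 → nearest is site 6
(22.5, 17) — d² to each: site 1:204.5, site 2:79.25, site 3:168.25, site 4:617, site 5:423.25, site 6:386 → nearest is site 2
(9, 23.5) — d² to each: site 1:229, site 2:564.25, site 3:405.25, site 4:536.5, site 5:265.25, site 6:32.5 → nearest is site 6
(18.5, 23) — d² to each: site 1:266.5, site 2:253.25, site 3:130.25, site 4:709, site 5:435.25, site 6:226 → nearest is site 3
3 of the 7 points have site 2 as nearest.

3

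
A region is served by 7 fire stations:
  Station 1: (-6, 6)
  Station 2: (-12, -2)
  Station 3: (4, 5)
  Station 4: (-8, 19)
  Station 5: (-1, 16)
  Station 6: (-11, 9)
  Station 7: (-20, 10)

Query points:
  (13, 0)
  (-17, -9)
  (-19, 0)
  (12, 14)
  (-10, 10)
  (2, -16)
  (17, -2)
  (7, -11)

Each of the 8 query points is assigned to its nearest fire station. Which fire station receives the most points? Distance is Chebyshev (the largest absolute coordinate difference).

(13, 0) — d to each: Station 1:19, Station 2:25, Station 3:9, Station 4:21, Station 5:16, Station 6:24, Station 7:33 → nearest is Station 3
(-17, -9) — d to each: Station 1:15, Station 2:7, Station 3:21, Station 4:28, Station 5:25, Station 6:18, Station 7:19 → nearest is Station 2
(-19, 0) — d to each: Station 1:13, Station 2:7, Station 3:23, Station 4:19, Station 5:18, Station 6:9, Station 7:10 → nearest is Station 2
(12, 14) — d to each: Station 1:18, Station 2:24, Station 3:9, Station 4:20, Station 5:13, Station 6:23, Station 7:32 → nearest is Station 3
(-10, 10) — d to each: Station 1:4, Station 2:12, Station 3:14, Station 4:9, Station 5:9, Station 6:1, Station 7:10 → nearest is Station 6
(2, -16) — d to each: Station 1:22, Station 2:14, Station 3:21, Station 4:35, Station 5:32, Station 6:25, Station 7:26 → nearest is Station 2
(17, -2) — d to each: Station 1:23, Station 2:29, Station 3:13, Station 4:25, Station 5:18, Station 6:28, Station 7:37 → nearest is Station 3
(7, -11) — d to each: Station 1:17, Station 2:19, Station 3:16, Station 4:30, Station 5:27, Station 6:20, Station 7:27 → nearest is Station 3
Tally — Station 2:3, Station 3:4, Station 6:1. Station 3 captures the most (4).

Station 3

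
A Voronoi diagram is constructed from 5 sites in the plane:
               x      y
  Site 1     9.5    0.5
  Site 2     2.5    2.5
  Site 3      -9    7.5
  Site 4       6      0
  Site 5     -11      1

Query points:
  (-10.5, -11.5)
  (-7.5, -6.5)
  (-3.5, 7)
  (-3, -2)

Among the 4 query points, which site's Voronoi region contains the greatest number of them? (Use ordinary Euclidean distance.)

(-10.5, -11.5) — d² to each: Site 1:544, Site 2:365, Site 3:363.25, Site 4:404.5, Site 5:156.5 → nearest is Site 5
(-7.5, -6.5) — d² to each: Site 1:338, Site 2:181, Site 3:198.25, Site 4:224.5, Site 5:68.5 → nearest is Site 5
(-3.5, 7) — d² to each: Site 1:211.25, Site 2:56.25, Site 3:30.5, Site 4:139.25, Site 5:92.25 → nearest is Site 3
(-3, -2) — d² to each: Site 1:162.5, Site 2:50.5, Site 3:126.25, Site 4:85, Site 5:73 → nearest is Site 2
Tally — Site 2:1, Site 3:1, Site 5:2. Site 5 captures the most (2).

Site 5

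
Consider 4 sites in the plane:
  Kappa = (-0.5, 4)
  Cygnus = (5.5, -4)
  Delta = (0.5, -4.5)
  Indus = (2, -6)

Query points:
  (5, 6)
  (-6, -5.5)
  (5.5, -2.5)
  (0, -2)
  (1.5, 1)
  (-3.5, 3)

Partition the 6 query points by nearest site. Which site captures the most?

(5, 6) — d² to each: Kappa:34.25, Cygnus:100.25, Delta:130.5, Indus:153 → nearest is Kappa
(-6, -5.5) — d² to each: Kappa:120.5, Cygnus:134.5, Delta:43.25, Indus:64.25 → nearest is Delta
(5.5, -2.5) — d² to each: Kappa:78.25, Cygnus:2.25, Delta:29, Indus:24.5 → nearest is Cygnus
(0, -2) — d² to each: Kappa:36.25, Cygnus:34.25, Delta:6.5, Indus:20 → nearest is Delta
(1.5, 1) — d² to each: Kappa:13, Cygnus:41, Delta:31.25, Indus:49.25 → nearest is Kappa
(-3.5, 3) — d² to each: Kappa:10, Cygnus:130, Delta:72.25, Indus:111.25 → nearest is Kappa
Tally — Kappa:3, Cygnus:1, Delta:2. Kappa captures the most (3).

Kappa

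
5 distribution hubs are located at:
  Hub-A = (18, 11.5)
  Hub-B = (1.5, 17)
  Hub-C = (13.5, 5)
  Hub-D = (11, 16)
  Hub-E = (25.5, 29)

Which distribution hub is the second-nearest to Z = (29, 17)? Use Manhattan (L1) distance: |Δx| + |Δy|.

d(Z, Hub-A) = |29−18| + |17−11.5| = 11 + 5.5 = 16.5
d(Z, Hub-B) = |29−1.5| + |17−17| = 27.5 + 0 = 27.5
d(Z, Hub-C) = |29−13.5| + |17−5| = 15.5 + 12 = 27.5
d(Z, Hub-D) = |29−11| + |17−16| = 18 + 1 = 19
d(Z, Hub-E) = |29−25.5| + |17−29| = 3.5 + 12 = 15.5
Sorted ascending: Hub-E, Hub-A, Hub-D, … — the second-nearest is Hub-A.

Hub-A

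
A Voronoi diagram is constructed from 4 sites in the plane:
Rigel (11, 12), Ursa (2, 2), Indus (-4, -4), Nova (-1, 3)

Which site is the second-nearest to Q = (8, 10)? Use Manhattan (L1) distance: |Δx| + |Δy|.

Ursa

d(Q, Rigel) = 3 + 2 = 5
d(Q, Ursa) = 6 + 8 = 14
d(Q, Indus) = 12 + 14 = 26
d(Q, Nova) = 9 + 7 = 16
Sorted ascending: Rigel, Ursa, Nova, … — the second-nearest is Ursa.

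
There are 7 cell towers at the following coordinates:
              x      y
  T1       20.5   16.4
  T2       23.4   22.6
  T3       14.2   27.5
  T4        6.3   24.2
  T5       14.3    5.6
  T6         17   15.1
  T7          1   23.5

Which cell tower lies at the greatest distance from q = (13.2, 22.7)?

T5

Squared Euclidean distances:
|qT1|² = (13.2−20.5)² + (22.7−16.4)² = 53.29 + 39.69 = 92.98
|qT2|² = (13.2−23.4)² + (22.7−22.6)² = 104.04 + 0.01 = 104.05
|qT3|² = (13.2−14.2)² + (22.7−27.5)² = 1 + 23.04 = 24.04
|qT4|² = (13.2−6.3)² + (22.7−24.2)² = 47.61 + 2.25 = 49.86
|qT5|² = (13.2−14.3)² + (22.7−5.6)² = 1.21 + 292.41 = 293.62
|qT6|² = (13.2−17)² + (22.7−15.1)² = 14.44 + 57.76 = 72.2
|qT7|² = (13.2−1)² + (22.7−23.5)² = 148.84 + 0.64 = 149.48
The largest is to T5.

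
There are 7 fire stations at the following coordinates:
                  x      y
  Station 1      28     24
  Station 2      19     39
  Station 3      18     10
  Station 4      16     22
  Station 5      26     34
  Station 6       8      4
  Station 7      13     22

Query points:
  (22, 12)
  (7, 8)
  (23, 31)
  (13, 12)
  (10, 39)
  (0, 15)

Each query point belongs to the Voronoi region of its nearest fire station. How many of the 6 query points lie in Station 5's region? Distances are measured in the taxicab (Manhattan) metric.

1

(22, 12) — d to each: Station 1:18, Station 2:30, Station 3:6, Station 4:16, Station 5:26, Station 6:22, Station 7:19 → nearest is Station 3
(7, 8) — d to each: Station 1:37, Station 2:43, Station 3:13, Station 4:23, Station 5:45, Station 6:5, Station 7:20 → nearest is Station 6
(23, 31) — d to each: Station 1:12, Station 2:12, Station 3:26, Station 4:16, Station 5:6, Station 6:42, Station 7:19 → nearest is Station 5
(13, 12) — d to each: Station 1:27, Station 2:33, Station 3:7, Station 4:13, Station 5:35, Station 6:13, Station 7:10 → nearest is Station 3
(10, 39) — d to each: Station 1:33, Station 2:9, Station 3:37, Station 4:23, Station 5:21, Station 6:37, Station 7:20 → nearest is Station 2
(0, 15) — d to each: Station 1:37, Station 2:43, Station 3:23, Station 4:23, Station 5:45, Station 6:19, Station 7:20 → nearest is Station 6
1 of the 6 points has Station 5 as nearest.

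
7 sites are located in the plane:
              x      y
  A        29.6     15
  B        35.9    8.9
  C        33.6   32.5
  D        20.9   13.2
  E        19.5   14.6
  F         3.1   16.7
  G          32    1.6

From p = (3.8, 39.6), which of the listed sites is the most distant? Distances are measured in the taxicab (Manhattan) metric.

d(p,A) = |3.8−29.6| + |39.6−15| = 25.8 + 24.6 = 50.4
d(p,B) = |3.8−35.9| + |39.6−8.9| = 32.1 + 30.7 = 62.8
d(p,C) = |3.8−33.6| + |39.6−32.5| = 29.8 + 7.1 = 36.9
d(p,D) = |3.8−20.9| + |39.6−13.2| = 17.1 + 26.4 = 43.5
d(p,E) = |3.8−19.5| + |39.6−14.6| = 15.7 + 25 = 40.7
d(p,F) = |3.8−3.1| + |39.6−16.7| = 0.7 + 22.9 = 23.6
d(p,G) = |3.8−32| + |39.6−1.6| = 28.2 + 38 = 66.2
The largest is to G.

G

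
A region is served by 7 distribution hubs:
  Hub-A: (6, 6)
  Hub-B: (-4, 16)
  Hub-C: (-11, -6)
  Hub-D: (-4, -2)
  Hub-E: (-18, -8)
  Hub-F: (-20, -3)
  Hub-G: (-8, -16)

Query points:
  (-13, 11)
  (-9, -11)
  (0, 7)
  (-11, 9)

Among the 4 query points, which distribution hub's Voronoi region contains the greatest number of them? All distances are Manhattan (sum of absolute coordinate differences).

Hub-B

(-13, 11) — d to each: Hub-A:24, Hub-B:14, Hub-C:19, Hub-D:22, Hub-E:24, Hub-F:21, Hub-G:32 → nearest is Hub-B
(-9, -11) — d to each: Hub-A:32, Hub-B:32, Hub-C:7, Hub-D:14, Hub-E:12, Hub-F:19, Hub-G:6 → nearest is Hub-G
(0, 7) — d to each: Hub-A:7, Hub-B:13, Hub-C:24, Hub-D:13, Hub-E:33, Hub-F:30, Hub-G:31 → nearest is Hub-A
(-11, 9) — d to each: Hub-A:20, Hub-B:14, Hub-C:15, Hub-D:18, Hub-E:24, Hub-F:21, Hub-G:28 → nearest is Hub-B
Tally — Hub-A:1, Hub-B:2, Hub-G:1. Hub-B captures the most (2).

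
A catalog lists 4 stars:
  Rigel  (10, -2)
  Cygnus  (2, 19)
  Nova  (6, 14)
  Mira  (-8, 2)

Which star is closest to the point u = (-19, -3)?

Mira

Squared Euclidean distances:
d²(u, Rigel) = (-19−10)² + (-3−(-2))² = 841 + 1 = 842
d²(u, Cygnus) = (-19−2)² + (-3−19)² = 441 + 484 = 925
d²(u, Nova) = (-19−6)² + (-3−14)² = 625 + 289 = 914
d²(u, Mira) = (-19−(-8))² + (-3−2)² = 121 + 25 = 146
The smallest is to Mira, so u lies in the Voronoi region of Mira.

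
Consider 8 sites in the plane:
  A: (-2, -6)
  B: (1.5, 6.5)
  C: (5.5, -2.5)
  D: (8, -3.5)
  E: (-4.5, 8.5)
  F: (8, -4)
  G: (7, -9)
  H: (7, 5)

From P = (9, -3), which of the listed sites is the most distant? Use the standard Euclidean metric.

Since √ is increasing, it suffices to compare squared distances:
|PA|² = (9−(-2))² + (-3−(-6))² = 121 + 9 = 130
|PB|² = (9−1.5)² + (-3−6.5)² = 56.25 + 90.25 = 146.5
|PC|² = (9−5.5)² + (-3−(-2.5))² = 12.25 + 0.25 = 12.5
|PD|² = (9−8)² + (-3−(-3.5))² = 1 + 0.25 = 1.25
|PE|² = (9−(-4.5))² + (-3−8.5)² = 182.25 + 132.25 = 314.5
|PF|² = (9−8)² + (-3−(-4))² = 1 + 1 = 2
|PG|² = (9−7)² + (-3−(-9))² = 4 + 36 = 40
|PH|² = (9−7)² + (-3−5)² = 4 + 64 = 68
The largest is to E.

E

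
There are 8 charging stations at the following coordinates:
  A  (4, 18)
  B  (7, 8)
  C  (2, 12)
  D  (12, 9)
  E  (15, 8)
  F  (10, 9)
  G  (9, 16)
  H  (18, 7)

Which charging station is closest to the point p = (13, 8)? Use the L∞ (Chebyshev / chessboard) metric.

d(p,A) = max(9, 10) = 10
d(p,B) = max(6, 0) = 6
d(p,C) = max(11, 4) = 11
d(p,D) = max(1, 1) = 1
d(p,E) = max(2, 0) = 2
d(p,F) = max(3, 1) = 3
d(p,G) = max(4, 8) = 8
d(p,H) = max(5, 1) = 5
Minimum is at D.

D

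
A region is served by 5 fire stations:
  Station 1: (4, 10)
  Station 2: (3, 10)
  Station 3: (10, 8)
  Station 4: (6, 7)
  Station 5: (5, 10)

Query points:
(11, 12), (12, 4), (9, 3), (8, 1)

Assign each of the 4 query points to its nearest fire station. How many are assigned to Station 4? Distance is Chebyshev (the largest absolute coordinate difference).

(11, 12) — d to each: Station 1:7, Station 2:8, Station 3:4, Station 4:5, Station 5:6 → nearest is Station 3
(12, 4) — d to each: Station 1:8, Station 2:9, Station 3:4, Station 4:6, Station 5:7 → nearest is Station 3
(9, 3) — d to each: Station 1:7, Station 2:7, Station 3:5, Station 4:4, Station 5:7 → nearest is Station 4
(8, 1) — d to each: Station 1:9, Station 2:9, Station 3:7, Station 4:6, Station 5:9 → nearest is Station 4
2 of the 4 points have Station 4 as nearest.

2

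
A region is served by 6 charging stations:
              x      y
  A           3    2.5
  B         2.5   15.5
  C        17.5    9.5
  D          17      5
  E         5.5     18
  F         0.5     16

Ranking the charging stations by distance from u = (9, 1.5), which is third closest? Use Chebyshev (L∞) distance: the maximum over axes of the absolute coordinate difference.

d(u,A) = max(6, 1) = 6
d(u,B) = max(6.5, 14) = 14
d(u,C) = max(8.5, 8) = 8.5
d(u,D) = max(8, 3.5) = 8
d(u,E) = max(3.5, 16.5) = 16.5
d(u,F) = max(8.5, 14.5) = 14.5
Sorted ascending: A, D, C, B, … — the third-nearest is C.

C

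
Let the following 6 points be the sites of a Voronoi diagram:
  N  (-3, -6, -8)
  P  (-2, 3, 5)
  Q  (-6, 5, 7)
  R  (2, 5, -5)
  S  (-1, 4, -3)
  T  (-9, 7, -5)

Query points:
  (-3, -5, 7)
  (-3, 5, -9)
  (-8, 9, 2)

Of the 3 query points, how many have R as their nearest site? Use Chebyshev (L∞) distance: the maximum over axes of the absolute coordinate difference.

(-3, -5, 7) — d to each: N:15, P:8, Q:10, R:12, S:10, T:12 → nearest is P
(-3, 5, -9) — d to each: N:11, P:14, Q:16, R:5, S:6, T:6 → nearest is R
(-8, 9, 2) — d to each: N:15, P:6, Q:5, R:10, S:7, T:7 → nearest is Q
1 of the 3 points has R as nearest.

1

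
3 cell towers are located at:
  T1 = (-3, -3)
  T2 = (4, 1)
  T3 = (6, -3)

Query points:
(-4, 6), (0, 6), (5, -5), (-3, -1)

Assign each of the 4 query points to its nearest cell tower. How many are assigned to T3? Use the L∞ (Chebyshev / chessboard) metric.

(-4, 6) — d to each: T1:9, T2:8, T3:10 → nearest is T2
(0, 6) — d to each: T1:9, T2:5, T3:9 → nearest is T2
(5, -5) — d to each: T1:8, T2:6, T3:2 → nearest is T3
(-3, -1) — d to each: T1:2, T2:7, T3:9 → nearest is T1
1 of the 4 points has T3 as nearest.

1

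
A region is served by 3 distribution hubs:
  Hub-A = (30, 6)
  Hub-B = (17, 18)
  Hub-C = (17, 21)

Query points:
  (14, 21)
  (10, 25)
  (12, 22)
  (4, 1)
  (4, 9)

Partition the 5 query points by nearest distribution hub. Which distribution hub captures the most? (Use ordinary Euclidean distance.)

Hub-C

(14, 21) — d² to each: Hub-A:481, Hub-B:18, Hub-C:9 → nearest is Hub-C
(10, 25) — d² to each: Hub-A:761, Hub-B:98, Hub-C:65 → nearest is Hub-C
(12, 22) — d² to each: Hub-A:580, Hub-B:41, Hub-C:26 → nearest is Hub-C
(4, 1) — d² to each: Hub-A:701, Hub-B:458, Hub-C:569 → nearest is Hub-B
(4, 9) — d² to each: Hub-A:685, Hub-B:250, Hub-C:313 → nearest is Hub-B
Tally — Hub-B:2, Hub-C:3. Hub-C captures the most (3).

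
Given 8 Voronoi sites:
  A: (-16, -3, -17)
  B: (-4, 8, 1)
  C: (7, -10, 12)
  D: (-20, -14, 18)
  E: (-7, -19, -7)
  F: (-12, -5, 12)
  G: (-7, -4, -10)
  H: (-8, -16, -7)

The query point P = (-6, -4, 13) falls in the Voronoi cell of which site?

F

Since √ is increasing, it suffices to compare squared distances:
|PA|² = 100 + 1 + 900 = 1001
|PB|² = 4 + 144 + 144 = 292
|PC|² = 169 + 36 + 1 = 206
|PD|² = 196 + 100 + 25 = 321
|PE|² = 1 + 225 + 400 = 626
|PF|² = 36 + 1 + 1 = 38
|PG|² = 1 + 0 + 529 = 530
|PH|² = 4 + 144 + 400 = 548
The smallest is to F, so P lies in the Voronoi region of F.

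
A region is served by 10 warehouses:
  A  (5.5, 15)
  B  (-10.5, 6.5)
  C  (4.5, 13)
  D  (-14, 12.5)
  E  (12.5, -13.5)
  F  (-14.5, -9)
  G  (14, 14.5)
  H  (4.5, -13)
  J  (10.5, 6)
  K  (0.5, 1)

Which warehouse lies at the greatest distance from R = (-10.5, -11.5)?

Since √ is increasing, it suffices to compare squared distances:
|RA|² = 256 + 702.25 = 958.25
|RB|² = 0 + 324 = 324
|RC|² = 225 + 600.25 = 825.25
|RD|² = 12.25 + 576 = 588.25
|RE|² = 529 + 4 = 533
|RF|² = 16 + 6.25 = 22.25
|RG|² = 600.25 + 676 = 1276.25
|RH|² = 225 + 2.25 = 227.25
|RJ|² = 441 + 306.25 = 747.25
|RK|² = 121 + 156.25 = 277.25
The largest is to G.

G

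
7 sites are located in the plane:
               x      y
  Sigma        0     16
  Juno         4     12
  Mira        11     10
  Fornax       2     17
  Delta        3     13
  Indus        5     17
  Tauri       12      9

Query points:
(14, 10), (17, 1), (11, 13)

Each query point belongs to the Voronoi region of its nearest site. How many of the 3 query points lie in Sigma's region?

0

(14, 10) — d² to each: Sigma:232, Juno:104, Mira:9, Fornax:193, Delta:130, Indus:130, Tauri:5 → nearest is Tauri
(17, 1) — d² to each: Sigma:514, Juno:290, Mira:117, Fornax:481, Delta:340, Indus:400, Tauri:89 → nearest is Tauri
(11, 13) — d² to each: Sigma:130, Juno:50, Mira:9, Fornax:97, Delta:64, Indus:52, Tauri:17 → nearest is Mira
0 of the 3 points have Sigma as nearest.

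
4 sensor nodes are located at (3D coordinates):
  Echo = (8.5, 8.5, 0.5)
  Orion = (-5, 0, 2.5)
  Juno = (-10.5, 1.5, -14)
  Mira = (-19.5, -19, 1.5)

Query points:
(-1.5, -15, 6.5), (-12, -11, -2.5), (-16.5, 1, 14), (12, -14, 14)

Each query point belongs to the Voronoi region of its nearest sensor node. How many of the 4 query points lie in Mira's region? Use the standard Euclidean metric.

(-1.5, -15, 6.5) — d² to each: Echo:688.25, Orion:253.25, Juno:773.5, Mira:365 → nearest is Orion
(-12, -11, -2.5) — d² to each: Echo:809.5, Orion:195, Juno:290.75, Mira:136.25 → nearest is Mira
(-16.5, 1, 14) — d² to each: Echo:863.5, Orion:265.5, Juno:820.25, Mira:565.25 → nearest is Orion
(12, -14, 14) — d² to each: Echo:700.75, Orion:617.25, Juno:1530.5, Mira:1173.5 → nearest is Orion
1 of the 4 points has Mira as nearest.

1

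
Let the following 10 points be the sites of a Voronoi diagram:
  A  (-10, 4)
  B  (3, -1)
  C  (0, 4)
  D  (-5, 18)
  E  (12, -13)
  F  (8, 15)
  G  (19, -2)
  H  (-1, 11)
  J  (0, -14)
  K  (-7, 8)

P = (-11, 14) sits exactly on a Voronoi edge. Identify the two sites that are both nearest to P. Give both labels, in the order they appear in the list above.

Squared distances from P to each site:
|PA|² = (-11−(-10))² + (14−4)² = 1 + 100 = 101
|PB|² = (-11−3)² + (14−(-1))² = 196 + 225 = 421
|PC|² = (-11−0)² + (14−4)² = 121 + 100 = 221
|PD|² = (-11−(-5))² + (14−18)² = 36 + 16 = 52
|PE|² = (-11−12)² + (14−(-13))² = 529 + 729 = 1258
|PF|² = (-11−8)² + (14−15)² = 361 + 1 = 362
|PG|² = (-11−19)² + (14−(-2))² = 900 + 256 = 1156
|PH|² = (-11−(-1))² + (14−11)² = 100 + 9 = 109
|PJ|² = (-11−0)² + (14−(-14))² = 121 + 784 = 905
|PK|² = (-11−(-7))² + (14−8)² = 16 + 36 = 52
P is equidistant from D and K (both at squared distance 52), and every other site is strictly farther — so P lies on the D–K Voronoi edge.

D and K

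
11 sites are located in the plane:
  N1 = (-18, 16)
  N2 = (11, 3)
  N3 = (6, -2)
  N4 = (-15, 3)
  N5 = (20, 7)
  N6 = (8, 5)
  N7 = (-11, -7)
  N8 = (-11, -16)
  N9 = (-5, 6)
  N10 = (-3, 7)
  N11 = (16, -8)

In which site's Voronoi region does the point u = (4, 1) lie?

N3

Compare squared distances (the ordering matches that of the actual distances):
|uN1|² = 484 + 225 = 709
|uN2|² = 49 + 4 = 53
|uN3|² = 4 + 9 = 13
|uN4|² = 361 + 4 = 365
|uN5|² = 256 + 36 = 292
|uN6|² = 16 + 16 = 32
|uN7|² = 225 + 64 = 289
|uN8|² = 225 + 289 = 514
|uN9|² = 81 + 25 = 106
d²(u, N10) = 49 + 36 = 85
d²(u, N11) = 144 + 81 = 225
The smallest is to N3, so u lies in the Voronoi region of N3.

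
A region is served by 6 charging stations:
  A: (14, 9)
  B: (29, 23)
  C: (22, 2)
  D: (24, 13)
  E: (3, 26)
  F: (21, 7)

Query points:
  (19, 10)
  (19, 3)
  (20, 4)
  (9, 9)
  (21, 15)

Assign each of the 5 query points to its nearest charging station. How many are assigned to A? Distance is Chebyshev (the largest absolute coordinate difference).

(19, 10) — d to each: A:5, B:13, C:8, D:5, E:16, F:3 → nearest is F
(19, 3) — d to each: A:6, B:20, C:3, D:10, E:23, F:4 → nearest is C
(20, 4) — d to each: A:6, B:19, C:2, D:9, E:22, F:3 → nearest is C
(9, 9) — d to each: A:5, B:20, C:13, D:15, E:17, F:12 → nearest is A
(21, 15) — d to each: A:7, B:8, C:13, D:3, E:18, F:8 → nearest is D
1 of the 5 points has A as nearest.

1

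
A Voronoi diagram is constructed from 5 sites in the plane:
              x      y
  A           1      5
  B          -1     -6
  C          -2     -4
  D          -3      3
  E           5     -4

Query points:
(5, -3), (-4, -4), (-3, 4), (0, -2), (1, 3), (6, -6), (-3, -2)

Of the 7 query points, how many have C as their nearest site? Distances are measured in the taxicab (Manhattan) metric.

3

(5, -3) — d to each: A:12, B:9, C:8, D:14, E:1 → nearest is E
(-4, -4) — d to each: A:14, B:5, C:2, D:8, E:9 → nearest is C
(-3, 4) — d to each: A:5, B:12, C:9, D:1, E:16 → nearest is D
(0, -2) — d to each: A:8, B:5, C:4, D:8, E:7 → nearest is C
(1, 3) — d to each: A:2, B:11, C:10, D:4, E:11 → nearest is A
(6, -6) — d to each: A:16, B:7, C:10, D:18, E:3 → nearest is E
(-3, -2) — d to each: A:11, B:6, C:3, D:5, E:10 → nearest is C
3 of the 7 points have C as nearest.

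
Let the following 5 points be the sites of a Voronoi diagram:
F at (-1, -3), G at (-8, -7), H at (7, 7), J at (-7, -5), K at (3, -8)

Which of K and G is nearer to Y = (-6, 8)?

G

Compare squared distances:
|YK|² = (-6−3)² + (8−(-8))² = 81 + 256 = 337
|YG|² = (-6−(-8))² + (8−(-7))² = 4 + 225 = 229
337 > 229, so G is closer.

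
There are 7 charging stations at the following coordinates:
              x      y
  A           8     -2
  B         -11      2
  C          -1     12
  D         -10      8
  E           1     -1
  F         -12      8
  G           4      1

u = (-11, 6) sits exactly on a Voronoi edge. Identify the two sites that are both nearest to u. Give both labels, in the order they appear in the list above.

Squared distances from u to each site:
|uA|² = (-11−8)² + (6−(-2))² = 361 + 64 = 425
|uB|² = (-11−(-11))² + (6−2)² = 0 + 16 = 16
|uC|² = (-11−(-1))² + (6−12)² = 100 + 36 = 136
|uD|² = (-11−(-10))² + (6−8)² = 1 + 4 = 5
|uE|² = (-11−1)² + (6−(-1))² = 144 + 49 = 193
|uF|² = (-11−(-12))² + (6−8)² = 1 + 4 = 5
|uG|² = (-11−4)² + (6−1)² = 225 + 25 = 250
u is equidistant from D and F (both at squared distance 5), and every other site is strictly farther — so u lies on the D–F Voronoi edge.

D and F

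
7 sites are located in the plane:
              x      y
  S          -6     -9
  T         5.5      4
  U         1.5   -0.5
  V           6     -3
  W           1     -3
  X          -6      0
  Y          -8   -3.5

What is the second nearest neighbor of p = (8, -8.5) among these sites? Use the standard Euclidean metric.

Squared Euclidean distances:
|pS|² = (8−(-6))² + (-8.5−(-9))² = 196 + 0.25 = 196.25
|pT|² = (8−5.5)² + (-8.5−4)² = 6.25 + 156.25 = 162.5
|pU|² = (8−1.5)² + (-8.5−(-0.5))² = 42.25 + 64 = 106.25
|pV|² = (8−6)² + (-8.5−(-3))² = 4 + 30.25 = 34.25
|pW|² = (8−1)² + (-8.5−(-3))² = 49 + 30.25 = 79.25
|pX|² = (8−(-6))² + (-8.5−0)² = 196 + 72.25 = 268.25
|pY|² = (8−(-8))² + (-8.5−(-3.5))² = 256 + 25 = 281
Sorted ascending: V, W, U, … — the second-nearest is W.

W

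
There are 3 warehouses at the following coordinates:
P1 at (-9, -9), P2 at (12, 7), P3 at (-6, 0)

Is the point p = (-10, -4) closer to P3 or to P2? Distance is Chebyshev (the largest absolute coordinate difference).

P3

d(p,P3) = max(4, 4) = 4
d(p,P2) = max(22, 11) = 22
4 < 22, so P3 is closer.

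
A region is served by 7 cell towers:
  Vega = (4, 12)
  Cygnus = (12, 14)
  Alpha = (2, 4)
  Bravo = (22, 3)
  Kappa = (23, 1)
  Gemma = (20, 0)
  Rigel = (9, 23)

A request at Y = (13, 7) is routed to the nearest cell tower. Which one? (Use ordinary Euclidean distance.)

Cygnus

Compare squared distances (the ordering matches that of the actual distances):
d²(Y, Vega) = (13−4)² + (7−12)² = 81 + 25 = 106
d²(Y, Cygnus) = (13−12)² + (7−14)² = 1 + 49 = 50
d²(Y, Alpha) = (13−2)² + (7−4)² = 121 + 9 = 130
d²(Y, Bravo) = (13−22)² + (7−3)² = 81 + 16 = 97
d²(Y, Kappa) = (13−23)² + (7−1)² = 100 + 36 = 136
d²(Y, Gemma) = (13−20)² + (7−0)² = 49 + 49 = 98
d²(Y, Rigel) = (13−9)² + (7−23)² = 16 + 256 = 272
Minimum is at Cygnus.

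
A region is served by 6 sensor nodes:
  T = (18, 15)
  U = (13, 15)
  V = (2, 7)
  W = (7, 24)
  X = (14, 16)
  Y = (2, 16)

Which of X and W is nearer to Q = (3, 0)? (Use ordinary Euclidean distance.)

X

Compare squared distances:
|QX|² = (3−14)² + (0−16)² = 121 + 256 = 377
|QW|² = (3−7)² + (0−24)² = 16 + 576 = 592
377 < 592, so X is closer.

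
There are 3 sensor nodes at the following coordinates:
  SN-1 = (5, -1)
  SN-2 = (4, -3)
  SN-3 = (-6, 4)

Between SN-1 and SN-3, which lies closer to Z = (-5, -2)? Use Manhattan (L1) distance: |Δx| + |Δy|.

d(Z, SN-1) = |-5−5| + |-2−(-1)| = 10 + 1 = 11
d(Z, SN-3) = |-5−(-6)| + |-2−4| = 1 + 6 = 7
11 > 7, so SN-3 is closer.

SN-3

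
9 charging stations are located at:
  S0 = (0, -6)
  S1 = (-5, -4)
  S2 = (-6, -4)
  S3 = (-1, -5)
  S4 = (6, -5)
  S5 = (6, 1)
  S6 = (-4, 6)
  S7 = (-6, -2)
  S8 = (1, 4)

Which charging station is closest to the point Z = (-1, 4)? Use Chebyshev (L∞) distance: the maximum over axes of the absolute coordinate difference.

d(Z,S0) = max(1, 10) = 10
d(Z,S1) = max(4, 8) = 8
d(Z,S2) = max(5, 8) = 8
d(Z,S3) = max(0, 9) = 9
d(Z,S4) = max(7, 9) = 9
d(Z,S5) = max(7, 3) = 7
d(Z,S6) = max(3, 2) = 3
d(Z,S7) = max(5, 6) = 6
d(Z,S8) = max(2, 0) = 2
Minimum is at S8.

S8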